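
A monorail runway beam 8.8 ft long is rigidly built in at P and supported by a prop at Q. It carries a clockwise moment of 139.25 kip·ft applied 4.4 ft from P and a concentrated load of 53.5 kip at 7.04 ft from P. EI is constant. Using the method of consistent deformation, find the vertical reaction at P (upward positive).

R_P = -1.966 kip

Choose R_Q as the redundant. The primary structure is the cantilever fixed at P.
Downward deflection at the released point Q due to the loads:
  clockwise couple 139.25 at a = 4.4: M₀a(2L − a)/(2EI) = 4044/EI
  point load 53.5 at a = 7.04: Pa²(3L − a)/(6EI) = 8556/EI
  δ_0 = 12599/EI
Flexibility coefficient — unit upward force at Q: δ_{QQ} = L³/(3EI) = 227.2/EI.
Compatibility at Q: δ_0 − R_Q·δ_{QQ} = 0, so R_Q = 12599/227.2 = 55.47 kip.
Vertical equilibrium: R_P = ΣP − R_Q = 53.5 − 55.47 = -1.966 kip.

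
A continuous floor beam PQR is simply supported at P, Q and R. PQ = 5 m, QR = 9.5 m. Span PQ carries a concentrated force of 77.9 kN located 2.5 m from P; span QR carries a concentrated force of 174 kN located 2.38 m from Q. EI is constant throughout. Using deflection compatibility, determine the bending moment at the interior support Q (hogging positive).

M_Q = 203.1 kN·m

Take M_Q as the redundant. Released structure: two simple spans PQ and QR with a hinge at Q.
Discontinuity in slope at Q on the released structure — sum the simple-span end rotations:
  span PQ: point load 77.9 at a = 2.5: Pab(L + a)/(6LEI) = 121.7/EI
  span QR: point load 174 at a = 2.38: Pab(L + b)/(6LEI) = 859.7/EI
  relative rotation θ_0 = (121.7 + 859.7)/EI = 981.4/EI
A unit hogging moment at Q produces rotation L₁/(3EI) + L₂/(3EI) = 4.833/EI.
Compatibility: M_Q·(L₁+L₂)/(3EI) = θ_0, giving M_Q = 203.1 kN·m (hogging).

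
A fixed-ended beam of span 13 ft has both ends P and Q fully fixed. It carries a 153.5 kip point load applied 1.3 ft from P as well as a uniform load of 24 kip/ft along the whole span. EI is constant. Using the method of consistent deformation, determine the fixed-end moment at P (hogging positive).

M_P = 499.6 kip·ft

Release both end moments; the primary structure is a simply-supported span PQ with redundants M_P and M_Q.
Simple-span end rotations at P and Q under the given loads:
  at P: point load 153.5 at a = 1.3: Pab(L + b)/(6LEI) = 739.3/EI
  at Q: point load 153.5 at a = 1.3: Pab(L + a)/(6LEI) = 428/EI
  at P: UDL 24: wL³/(24EI) = 2197/EI
  at Q: UDL 24: wL³/(24EI) = 2197/EI
  θ_P0 = 2936/EI,  θ_Q0 = 2625/EI
Flexibility coefficients: a unit moment at one end gives L/(3EI) there and L/(6EI) at the far end, so f₁₁ = f₂₂ = 4.333/EI and f₁₂ = f₂₁ = 2.167/EI.
Compatibility — zero rotation at each built-in end:
  4.333 M_P + 2.167 M_Q = 2936
  2.167 M_P + 4.333 M_Q = 2625
Solving the pair gives M_P = 499.6 kip·ft and M_Q = 356 kip·ft (hogging).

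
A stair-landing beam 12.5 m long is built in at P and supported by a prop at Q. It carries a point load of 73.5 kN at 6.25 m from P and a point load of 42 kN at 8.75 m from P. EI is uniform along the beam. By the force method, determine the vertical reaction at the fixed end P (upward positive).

R_P = 68.86 kN

Take the reaction at Q as the redundant and release it; the primary structure is a cantilever fixed at P.
Downward deflection at the released point Q due to the loads:
  point load 73.5 at a = 6.25: Pa²(3L − a)/(6EI) = 14954/EI
  point load 42 at a = 8.75: Pa²(3L − a)/(6EI) = 15408/EI
  δ_0 = 30362/EI
Tip deflection under a unit load at Q: L³/(3EI) = 651/EI.
Compatibility at Q: δ_0 − R_Q·δ_{QQ} = 0, so R_Q = 30362/651 = 46.64 kN.
Vertical equilibrium: R_P = ΣP − R_Q = 115.5 − 46.64 = 68.86 kN.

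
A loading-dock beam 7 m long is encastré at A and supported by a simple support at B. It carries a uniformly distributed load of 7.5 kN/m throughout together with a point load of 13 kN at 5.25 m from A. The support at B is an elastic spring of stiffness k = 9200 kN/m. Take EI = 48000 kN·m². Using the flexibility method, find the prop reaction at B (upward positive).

Remove the prop at B; the released (primary) structure is a cantilever built in at A.
Free-end deflection of the primary structure under the applied loading (downward +):
  UDL 7.5: wL⁴/(8EI) = 2251/EI
  point load 13 at a = 5.25: Pa²(3L − a)/(6EI) = 940.6/EI
  δ_0 = 3192/EI
Tip deflection under a unit load at B: L³/(3EI) = 114.3/EI.
With EI = 48000 kN·m²: δ_0 = 0.06649 m and δ_{BB} = 0.002382 m/kN.
Compatibility — the spring shortens by R_B/k under the reaction it provides: δ_0 − R_B·δ_{BB} = R_B/k. With 1/k = 0.000109 m/kN, R_B = δ_0 / (δ_{BB} + 1/k) = 0.06649 / (0.002382 + 0.000109) = 26.7 kN.

R_B = 26.7 kN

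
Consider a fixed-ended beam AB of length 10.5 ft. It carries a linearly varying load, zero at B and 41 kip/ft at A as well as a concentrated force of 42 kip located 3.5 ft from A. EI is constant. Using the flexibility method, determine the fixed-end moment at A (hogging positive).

Take the two fixed-end moments M_A, M_B as redundants; the released structure is the simple span AB.
Simple-span end rotations at A and B under the given loads:
  at A: triangular load, peak 41: w₀L³/(45EI) = 1055/EI
  at B: triangular load, peak 41: 7w₀L³/(360EI) = 922.9/EI
  at A: point load 42 at a = 3.5: Pab(L + b)/(6LEI) = 285.8/EI
  at B: point load 42 at a = 3.5: Pab(L + a)/(6LEI) = 228.7/EI
  θ_A0 = 1341/EI,  θ_B0 = 1152/EI
Flexibility coefficients: a unit moment at one end gives L/(3EI) there and L/(6EI) at the far end, so f₁₁ = f₂₂ = 3.5/EI and f₁₂ = f₂₁ = 1.75/EI.
Compatibility — zero rotation at each built-in end:
  3.5 M_A + 1.75 M_B = 1341
  1.75 M_A + 3.5 M_B = 1152
Solving the pair gives M_A = 291.3 kip·ft and M_B = 183.3 kip·ft (hogging).

M_A = 291.3 kip·ft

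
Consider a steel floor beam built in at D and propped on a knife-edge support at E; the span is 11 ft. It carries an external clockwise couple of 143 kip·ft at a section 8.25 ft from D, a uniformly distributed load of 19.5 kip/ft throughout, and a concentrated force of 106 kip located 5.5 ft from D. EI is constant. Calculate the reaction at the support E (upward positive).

R_E = 131.8 kip

Choose R_E as the redundant. The primary structure is the cantilever fixed at D.
Downward deflection at the released point E due to the loads:
  clockwise couple 143 at a = 8.25: M₀a(2L − a)/(2EI) = 8111/EI
  UDL 19.5: wL⁴/(8EI) = 35687/EI
  point load 106 at a = 5.5: Pa²(3L − a)/(6EI) = 14696/EI
  δ_0 = 58495/EI
Flexibility coefficient — unit upward force at E: δ_{EE} = L³/(3EI) = 443.7/EI.
The prop prevents deflection at E: R_E = δ_0/δ_{EE} = 58495/443.7 = 131.8 kip.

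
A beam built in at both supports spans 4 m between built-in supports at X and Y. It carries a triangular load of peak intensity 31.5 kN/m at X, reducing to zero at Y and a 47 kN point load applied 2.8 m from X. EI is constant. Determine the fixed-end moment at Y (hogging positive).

M_Y = 44.44 kN·m

Take the two fixed-end moments M_X, M_Y as redundants; the released structure is the simple span XY.
End rotations of the released simple span under the applied load (×1/EI):
  at X: triangular load, peak 31.5: w₀L³/(45EI) = 44.8/EI
  at Y: triangular load, peak 31.5: 7w₀L³/(360EI) = 39.2/EI
  at X: point load 47 at a = 2.8: Pab(L + b)/(6LEI) = 34.22/EI
  at Y: point load 47 at a = 2.8: Pab(L + a)/(6LEI) = 44.74/EI
  θ_X0 = 79.02/EI,  θ_Y0 = 83.94/EI
Flexibility coefficients: a unit moment at one end gives L/(3EI) there and L/(6EI) at the far end, so f₁₁ = f₂₂ = 1.333/EI and f₁₂ = f₂₁ = 0.6667/EI.
Compatibility — zero rotation at each built-in end:
  1.333 M_X + 0.6667 M_Y = 79.02
  0.6667 M_X + 1.333 M_Y = 83.94
Solving the pair gives M_X = 37.04 kN·m and M_Y = 44.44 kN·m (hogging).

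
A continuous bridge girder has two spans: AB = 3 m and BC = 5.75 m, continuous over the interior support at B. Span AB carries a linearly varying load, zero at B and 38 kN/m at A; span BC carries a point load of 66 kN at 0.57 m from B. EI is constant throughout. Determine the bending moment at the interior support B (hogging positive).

Release continuity at B by inserting a hinge; the redundant is the internal moment M_B. The primary structure is two simply-supported spans AB and BC.
Discontinuity in slope at B on the released structure — sum the simple-span end rotations:
  span AB: triangular load, peak 38: 7w₀L³/(360EI) = 19.95/EI
  span BC: point load 66 at a = 0.57: Pab(L + b)/(6LEI) = 61.74/EI
  relative rotation θ_0 = (19.95 + 61.74)/EI = 81.69/EI
A unit hogging moment at B produces rotation L₁/(3EI) + L₂/(3EI) = 2.917/EI.
Compatibility: M_B·(L₁+L₂)/(3EI) = θ_0, giving M_B = 28.01 kN·m (hogging).

M_B = 28.01 kN·m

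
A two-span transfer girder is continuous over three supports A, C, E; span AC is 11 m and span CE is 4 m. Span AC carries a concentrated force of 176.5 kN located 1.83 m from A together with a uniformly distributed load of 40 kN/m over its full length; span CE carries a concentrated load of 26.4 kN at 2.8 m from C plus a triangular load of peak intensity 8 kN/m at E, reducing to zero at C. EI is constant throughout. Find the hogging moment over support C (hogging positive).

Release continuity at C by inserting a hinge; the redundant is the internal moment M_C. The primary structure is two simply-supported spans AC and CE.
Rotations at C on the released spans (each span's end-slope, ×1/EI):
  span AC: point load 176.5 at a = 1.83: Pab(L + a)/(6LEI) = 575.8/EI
  span AC: UDL 40: wL³/(24EI) = 2218/EI
  span CE: point load 26.4 at a = 2.8: Pab(L + b)/(6LEI) = 19.22/EI
  span CE: triangular load, peak 8: 7w₀L³/(360EI) = 9.956/EI
  relative rotation θ_0 = (2794 + 29.17)/EI = 2823/EI
A unit hogging moment at C produces rotation L₁/(3EI) + L₂/(3EI) = 5/EI.
Slope continuity at C: θ_0 = M_C·5/EI, so M_C = 2823/5 = 564.7 kN·m (hogging).

M_C = 564.7 kN·m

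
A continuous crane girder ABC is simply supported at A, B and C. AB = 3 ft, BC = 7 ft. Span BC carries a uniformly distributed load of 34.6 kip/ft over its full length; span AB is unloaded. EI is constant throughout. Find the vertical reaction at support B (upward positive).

Release continuity at B by inserting a hinge; the redundant is the internal moment M_B. The primary structure is two simply-supported spans AB and BC.
Rotations at B on the released spans (each span's end-slope, ×1/EI):
  span BC: UDL 34.6: wL³/(24EI) = 494.5/EI
  relative rotation θ_0 = (0 + 494.5)/EI = 494.5/EI
A unit hogging moment at B produces rotation L₁/(3EI) + L₂/(3EI) = 3.333/EI.
Slope continuity at B: θ_0 = M_B·3.333/EI, so M_B = 494.5/3.333 = 148.3 kip·ft (hogging).
Span AB, ΣM about A with M_B applied at B: R_B^{AB}·3 = 0 + 148.3, so R_B^{AB} = 49.45 kip and R_A = 0 − 49.45 = -49.45 kip.
Span BC, ΣM about C: R_B^{BC}·7 = 847.7 + 148.3, so R_B^{BC} = 142.3 kip and R_C = 242.2 − 142.3 = 99.91 kip.
R_B = 49.45 + 142.3 = 191.7 kip.

R_B = 191.7 kip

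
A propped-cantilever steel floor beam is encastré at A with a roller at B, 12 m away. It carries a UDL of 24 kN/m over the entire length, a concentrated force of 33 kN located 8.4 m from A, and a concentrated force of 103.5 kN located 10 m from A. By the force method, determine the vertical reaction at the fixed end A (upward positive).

Choose R_B as the redundant. The primary structure is the cantilever fixed at A.
Downward deflection at the released point B due to the loads:
  UDL 24: wL⁴/(8EI) = 62208/EI
  point load 33 at a = 8.4: Pa²(3L − a)/(6EI) = 10711/EI
  point load 103.5 at a = 10: Pa²(3L − a)/(6EI) = 44850/EI
  δ_0 = 117769/EI
Flexibility coefficient — unit upward force at B: δ_{BB} = L³/(3EI) = 576/EI.
The prop prevents deflection at B: R_B = δ_0/δ_{BB} = 117769/576 = 204.5 kN.
Vertical equilibrium: R_A = ΣP − R_B = 424.5 − 204.5 = 220 kN.

R_A = 220 kN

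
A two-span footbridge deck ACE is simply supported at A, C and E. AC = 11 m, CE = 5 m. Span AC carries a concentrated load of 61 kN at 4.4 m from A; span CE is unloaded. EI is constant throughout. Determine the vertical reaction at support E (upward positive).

Release continuity at C by inserting a hinge; the redundant is the internal moment M_C. The primary structure is two simply-supported spans AC and CE.
End slopes at the hinge C, treating each span as simply supported:
  span AC: point load 61 at a = 4.4: Pab(L + a)/(6LEI) = 413.3/EI
  relative rotation θ_0 = (413.3 + 0)/EI = 413.3/EI
A unit hogging moment at C produces rotation L₁/(3EI) + L₂/(3EI) = 5.333/EI.
Compatibility: M_C·(L₁+L₂)/(3EI) = θ_0, giving M_C = 77.5 kN·m (hogging).
Span CE, ΣM about E: R_C^{CE}·5 = 0 + 77.5, so R_C^{CE} = 15.5 kN and R_E = 0 − 15.5 = -15.5 kN.

R_E = -15.5 kN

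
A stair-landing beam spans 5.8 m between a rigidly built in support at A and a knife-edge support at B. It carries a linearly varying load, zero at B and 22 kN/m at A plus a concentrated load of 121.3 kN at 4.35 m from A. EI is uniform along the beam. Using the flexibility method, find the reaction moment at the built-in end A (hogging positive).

M_A = 131.8 kN·m

Remove the prop at B; the released (primary) structure is a cantilever built in at A.
Primary-structure tip deflection at B by superposition:
  triangular load, peak 22 at the fixed end: w₀L⁴/(30EI) = 829.9/EI
  point load 121.3 at a = 4.35: Pa²(3L − a)/(6EI) = 4992/EI
  δ_0 = 5822/EI
Tip deflection under a unit load at B: L³/(3EI) = 65.04/EI.
Compatibility at B: δ_0 − R_B·δ_{BB} = 0, so R_B = 5822/65.04 = 89.52 kN.
Moment equilibrium about A: M_A = Σ(load moments about A) − R_B·L = 651 − 89.52×5.8 = 131.8 kN·m.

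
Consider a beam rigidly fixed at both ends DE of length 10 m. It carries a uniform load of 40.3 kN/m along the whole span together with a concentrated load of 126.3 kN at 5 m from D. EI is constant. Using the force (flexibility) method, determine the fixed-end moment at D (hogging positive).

M_D = 493.7 kN·m

Release both end moments; the primary structure is a simply-supported span DE with redundants M_D and M_E.
Simple-span end rotations at D and E under the given loads:
  at D: UDL 40.3: wL³/(24EI) = 1679/EI
  at E: UDL 40.3: wL³/(24EI) = 1679/EI
  at D: point load 126.3 at a = 5: Pab(L + b)/(6LEI) = 789.4/EI
  at E: point load 126.3 at a = 5: Pab(L + a)/(6LEI) = 789.4/EI
  θ_D0 = 2469/EI,  θ_E0 = 2469/EI
Flexibility coefficients: a unit moment at one end gives L/(3EI) there and L/(6EI) at the far end, so f₁₁ = f₂₂ = 3.333/EI and f₁₂ = f₂₁ = 1.667/EI.
Compatibility — zero rotation at each built-in end:
  3.333 M_D + 1.667 M_E = 2469
  1.667 M_D + 3.333 M_E = 2469
Solving the pair gives M_D = 493.7 kN·m and M_E = 493.7 kN·m (hogging).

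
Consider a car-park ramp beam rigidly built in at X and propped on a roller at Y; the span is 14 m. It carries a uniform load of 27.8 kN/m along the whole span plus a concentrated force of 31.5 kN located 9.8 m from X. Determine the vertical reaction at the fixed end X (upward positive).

Remove the prop at Y; the released (primary) structure is a cantilever built in at X.
Downward deflection at the released point Y due to the loads:
  UDL 27.8: wL⁴/(8EI) = 133496/EI
  point load 31.5 at a = 9.8: Pa²(3L − a)/(6EI) = 16236/EI
  δ_0 = 149731/EI
Flexibility coefficient — unit upward force at Y: δ_{YY} = L³/(3EI) = 914.7/EI.
The prop prevents deflection at Y: R_Y = δ_0/δ_{YY} = 149731/914.7 = 163.7 kN.
Vertical equilibrium: R_X = ΣP − R_Y = 420.7 − 163.7 = 257 kN.

R_X = 257 kN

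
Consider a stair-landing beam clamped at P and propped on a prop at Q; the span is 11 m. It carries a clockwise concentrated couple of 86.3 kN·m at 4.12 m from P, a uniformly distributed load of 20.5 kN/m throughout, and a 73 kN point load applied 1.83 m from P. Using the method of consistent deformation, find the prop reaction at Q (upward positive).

Release the roller at Q. Primary structure: cantilever fixed at P.
Deflection at Q on the released cantilever, summing each load's contribution:
  clockwise couple 86.3 at a = 4.12: M₀a(2L − a)/(2EI) = 3179/EI
  UDL 20.5: wL⁴/(8EI) = 37518/EI
  point load 73 at a = 1.83: Pa²(3L − a)/(6EI) = 1270/EI
  δ_0 = 41966/EI
Flexibility coefficient — unit upward force at Q: δ_{QQ} = L³/(3EI) = 443.7/EI.
Compatibility at Q: δ_0 − R_Q·δ_{QQ} = 0, so R_Q = 41966/443.7 = 94.59 kN.

R_Q = 94.59 kN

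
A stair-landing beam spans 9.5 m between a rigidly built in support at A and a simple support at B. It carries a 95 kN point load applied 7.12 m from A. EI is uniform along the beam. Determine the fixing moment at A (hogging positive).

M_A = 106 kN·m

Release the roller at B. Primary structure: cantilever fixed at A.
Free-end deflection of the primary structure under the applied loading (downward +):
  point load 95 at a = 7.12: Pa²(3L − a)/(6EI) = 17161/EI
Tip deflection under a unit load at B: L³/(3EI) = 285.8/EI.
Compatibility at B: δ_0 − R_B·δ_{BB} = 0, so R_B = 17161/285.8 = 60.05 kN.
Moment equilibrium about A: M_A = Σ(load moments about A) − R_B·L = 676.4 − 60.05×9.5 = 106 kN·m.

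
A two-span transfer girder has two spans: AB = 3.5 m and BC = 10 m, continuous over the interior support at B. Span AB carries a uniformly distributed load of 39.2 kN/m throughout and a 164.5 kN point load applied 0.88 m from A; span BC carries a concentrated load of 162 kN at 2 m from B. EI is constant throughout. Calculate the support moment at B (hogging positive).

Take M_B as the redundant. Released structure: two simple spans AB and BC with a hinge at B.
Rotations at B on the released spans (each span's end-slope, ×1/EI):
  span AB: UDL 39.2: wL³/(24EI) = 70.03/EI
  span AB: point load 164.5 at a = 0.88: Pab(L + a)/(6LEI) = 79.11/EI
  span BC: point load 162 at a = 2: Pab(L + b)/(6LEI) = 777.6/EI
  relative rotation θ_0 = (149.1 + 777.6)/EI = 926.7/EI
A unit hogging moment at B produces rotation L₁/(3EI) + L₂/(3EI) = 4.5/EI.
Slope continuity at B: θ_0 = M_B·4.5/EI, so M_B = 926.7/4.5 = 205.9 kN·m (hogging).

M_B = 205.9 kN·m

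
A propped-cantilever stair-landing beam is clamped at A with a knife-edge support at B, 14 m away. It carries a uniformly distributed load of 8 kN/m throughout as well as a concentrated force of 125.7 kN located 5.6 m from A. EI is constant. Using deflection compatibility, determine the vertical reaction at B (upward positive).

Take the reaction at B as the redundant and release it; the primary structure is a cantilever fixed at A.
Deflection at B on the released cantilever, summing each load's contribution:
  UDL 8: wL⁴/(8EI) = 38416/EI
  point load 125.7 at a = 5.6: Pa²(3L − a)/(6EI) = 23915/EI
  δ_0 = 62331/EI
Tip deflection under a unit load at B: L³/(3EI) = 914.7/EI.
Compatibility at B: δ_0 − R_B·δ_{BB} = 0, so R_B = 62331/914.7 = 68.15 kN.

R_B = 68.15 kN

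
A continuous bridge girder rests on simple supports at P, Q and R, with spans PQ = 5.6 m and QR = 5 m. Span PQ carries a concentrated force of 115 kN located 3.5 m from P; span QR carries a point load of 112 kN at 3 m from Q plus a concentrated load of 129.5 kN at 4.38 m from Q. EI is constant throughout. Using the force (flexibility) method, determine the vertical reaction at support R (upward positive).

Insert a hinge at Q; M_Q is the redundant, and each span becomes simply supported.
Discontinuity in slope at Q on the released structure — sum the simple-span end rotations:
  span PQ: point load 115 at a = 3.5: Pab(L + a)/(6LEI) = 228.9/EI
  span QR: point load 112 at a = 3: Pab(L + b)/(6LEI) = 156.8/EI
  span QR: point load 129.5 at a = 4.38: Pab(L + b)/(6LEI) = 65.88/EI
  relative rotation θ_0 = (228.9 + 222.7)/EI = 451.6/EI
A unit hogging moment at Q produces rotation L₁/(3EI) + L₂/(3EI) = 3.533/EI.
Slope continuity at Q: θ_0 = M_Q·3.533/EI, so M_Q = 451.6/3.533 = 127.8 kN·m (hogging).
Span QR, ΣM about R: R_Q^{QR}·5 = 304.3 + 127.8, so R_Q^{QR} = 86.42 kN and R_R = 241.5 − 86.42 = 155.1 kN.

R_R = 155.1 kN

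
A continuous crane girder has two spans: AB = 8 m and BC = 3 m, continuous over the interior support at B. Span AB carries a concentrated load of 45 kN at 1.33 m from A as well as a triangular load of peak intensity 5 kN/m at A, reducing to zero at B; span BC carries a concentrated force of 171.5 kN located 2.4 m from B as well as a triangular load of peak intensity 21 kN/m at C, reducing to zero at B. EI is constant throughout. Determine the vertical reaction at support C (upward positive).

Take M_B as the redundant. Released structure: two simple spans AB and BC with a hinge at B.
Discontinuity in slope at B on the released structure — sum the simple-span end rotations:
  span AB: point load 45 at a = 1.33: Pab(L + a)/(6LEI) = 77.59/EI
  span AB: triangular load, peak 5: 7w₀L³/(360EI) = 49.78/EI
  span BC: point load 171.5 at a = 2.4: Pab(L + b)/(6LEI) = 49.39/EI
  span BC: triangular load, peak 21: 7w₀L³/(360EI) = 11.03/EI
  relative rotation θ_0 = (127.4 + 60.42)/EI = 187.8/EI
A unit hogging moment at B produces rotation L₁/(3EI) + L₂/(3EI) = 3.667/EI.
Compatibility: M_B·(L₁+L₂)/(3EI) = θ_0, giving M_B = 51.22 kN·m (hogging).
Span BC, ΣM about C: R_B^{BC}·3 = 134.4 + 51.22, so R_B^{BC} = 61.87 kN and R_C = 203 − 61.87 = 141.1 kN.

R_C = 141.1 kN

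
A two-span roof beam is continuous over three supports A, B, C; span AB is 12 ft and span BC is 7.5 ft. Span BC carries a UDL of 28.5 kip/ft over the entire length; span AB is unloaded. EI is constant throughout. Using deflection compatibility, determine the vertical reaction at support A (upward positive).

Insert a hinge at B; M_B is the redundant, and each span becomes simply supported.
Discontinuity in slope at B on the released structure — sum the simple-span end rotations:
  span BC: UDL 28.5: wL³/(24EI) = 501/EI
  relative rotation θ_0 = (0 + 501)/EI = 501/EI
A unit hogging moment at B produces rotation L₁/(3EI) + L₂/(3EI) = 6.5/EI.
Compatibility: M_B·(L₁+L₂)/(3EI) = θ_0, giving M_B = 77.07 kip·ft (hogging).
Span AB, ΣM about A with M_B applied at B: R_B^{AB}·12 = 0 + 77.07, so R_B^{AB} = 6.423 kip and R_A = 0 − 6.423 = -6.423 kip.

R_A = -6.423 kip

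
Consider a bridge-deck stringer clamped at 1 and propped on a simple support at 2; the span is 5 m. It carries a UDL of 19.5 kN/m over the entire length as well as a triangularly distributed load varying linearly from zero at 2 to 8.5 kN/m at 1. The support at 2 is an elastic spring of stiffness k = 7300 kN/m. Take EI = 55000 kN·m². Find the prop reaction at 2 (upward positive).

Choose R_2 as the redundant. The primary structure is the cantilever fixed at 1.
Downward deflection at the released point 2 due to the loads:
  UDL 19.5: wL⁴/(8EI) = 1523/EI
  triangular load, peak 8.5 at the fixed end: w₀L⁴/(30EI) = 177.1/EI
  δ_0 = 1701/EI
Flexibility coefficient — unit upward force at 2: δ_{22} = L³/(3EI) = 41.67/EI.
With EI = 55000 kN·m²: δ_0 = 0.030919 m and δ_{22} = 0.000758 m/kN.
Compatibility — the spring shortens by R_2/k under the reaction it provides: δ_0 − R_2·δ_{22} = R_2/k. With 1/k = 0.000137 m/kN, R_2 = δ_0 / (δ_{22} + 1/k) = 0.030919 / (0.000758 + 0.000137) = 34.56 kN.

R_2 = 34.56 kN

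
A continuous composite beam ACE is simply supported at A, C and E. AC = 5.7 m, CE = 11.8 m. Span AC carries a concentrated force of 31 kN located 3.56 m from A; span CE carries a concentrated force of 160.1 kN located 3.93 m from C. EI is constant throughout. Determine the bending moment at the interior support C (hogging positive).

Release continuity at C by inserting a hinge; the redundant is the internal moment M_C. The primary structure is two simply-supported spans AC and CE.
Discontinuity in slope at C on the released structure — sum the simple-span end rotations:
  span AC: point load 31 at a = 3.56: Pab(L + a)/(6LEI) = 63.95/EI
  span CE: point load 160.1 at a = 3.93: Pab(L + b)/(6LEI) = 1376/EI
  relative rotation θ_0 = (63.95 + 1376)/EI = 1440/EI
A unit hogging moment at C produces rotation L₁/(3EI) + L₂/(3EI) = 5.833/EI.
Slope continuity at C: θ_0 = M_C·5.833/EI, so M_C = 1440/5.833 = 246.8 kN·m (hogging).

M_C = 246.8 kN·m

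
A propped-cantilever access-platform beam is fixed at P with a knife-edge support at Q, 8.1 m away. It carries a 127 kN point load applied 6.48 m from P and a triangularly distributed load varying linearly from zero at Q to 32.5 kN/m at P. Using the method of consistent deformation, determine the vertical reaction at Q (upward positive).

Remove the prop at Q; the released (primary) structure is a cantilever built in at P.
Primary-structure tip deflection at Q by superposition:
  point load 127 at a = 6.48: Pa²(3L − a)/(6EI) = 15838/EI
  triangular load, peak 32.5 at the fixed end: w₀L⁴/(30EI) = 4663/EI
  δ_0 = 20502/EI
Tip deflection under a unit load at Q: L³/(3EI) = 177.1/EI.
The prop prevents deflection at Q: R_Q = δ_0/δ_{QQ} = 20502/177.1 = 115.7 kN.

R_Q = 115.7 kN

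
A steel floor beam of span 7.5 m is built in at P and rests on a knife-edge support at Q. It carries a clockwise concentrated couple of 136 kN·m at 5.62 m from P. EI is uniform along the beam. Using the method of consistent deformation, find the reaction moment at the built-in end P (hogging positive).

M_P = -55.18 kN·m

Release the roller at Q. Primary structure: cantilever fixed at P.
Deflection at Q on the released cantilever, summing each load's contribution:
  clockwise couple 136 at a = 5.62: M₀a(2L − a)/(2EI) = 3585/EI
Tip deflection under a unit load at Q: L³/(3EI) = 140.6/EI.
Compatibility at Q: δ_0 − R_Q·δ_{QQ} = 0, so R_Q = 3585/140.6 = 25.49 kN.
Moment equilibrium about P: M_P = Σ(load moments about P) − R_Q·L = 136 − 25.49×7.5 = -55.18 kN·m.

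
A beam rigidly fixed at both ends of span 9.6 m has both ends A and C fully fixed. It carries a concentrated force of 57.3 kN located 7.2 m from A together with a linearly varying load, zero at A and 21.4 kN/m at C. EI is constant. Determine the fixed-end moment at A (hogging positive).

Release both end moments; the primary structure is a simply-supported span AC with redundants M_A and M_C.
End rotations of the released simple span under the applied load (×1/EI):
  at A: point load 57.3 at a = 7.2: Pab(L + b)/(6LEI) = 206.3/EI
  at C: point load 57.3 at a = 7.2: Pab(L + a)/(6LEI) = 288.8/EI
  at A: triangular load, peak 21.4: 7w₀L³/(360EI) = 368.1/EI
  at C: triangular load, peak 21.4: w₀L³/(45EI) = 420.7/EI
  θ_A0 = 574.4/EI,  θ_C0 = 709.5/EI
Flexibility coefficients: a unit moment at one end gives L/(3EI) there and L/(6EI) at the far end, so f₁₁ = f₂₂ = 3.2/EI and f₁₂ = f₂₁ = 1.6/EI.
Compatibility — zero rotation at each built-in end:
  3.2 M_A + 1.6 M_C = 574.4
  1.6 M_A + 3.2 M_C = 709.5
Solving the pair gives M_A = 91.53 kN·m and M_C = 176 kN·m (hogging).

M_A = 91.53 kN·m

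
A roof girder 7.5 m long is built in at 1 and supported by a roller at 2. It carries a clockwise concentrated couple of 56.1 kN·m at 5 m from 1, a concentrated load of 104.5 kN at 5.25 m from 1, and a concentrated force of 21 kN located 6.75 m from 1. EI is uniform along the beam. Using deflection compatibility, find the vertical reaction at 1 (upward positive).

Remove the prop at 2; the released (primary) structure is a cantilever built in at 1.
Deflection at 2 on the released cantilever, summing each load's contribution:
  clockwise couple 56.1 at a = 5: M₀a(2L − a)/(2EI) = 1402/EI
  point load 104.5 at a = 5.25: Pa²(3L − a)/(6EI) = 8281/EI
  point load 21 at a = 6.75: Pa²(3L − a)/(6EI) = 2512/EI
  δ_0 = 12195/EI
Tip deflection under a unit load at 2: L³/(3EI) = 140.6/EI.
Compatibility at 2: δ_0 − R_2·δ_{22} = 0, so R_2 = 12195/140.6 = 86.72 kN.
Vertical equilibrium: R_1 = ΣP − R_2 = 125.5 − 86.72 = 38.78 kN.

R_1 = 38.78 kN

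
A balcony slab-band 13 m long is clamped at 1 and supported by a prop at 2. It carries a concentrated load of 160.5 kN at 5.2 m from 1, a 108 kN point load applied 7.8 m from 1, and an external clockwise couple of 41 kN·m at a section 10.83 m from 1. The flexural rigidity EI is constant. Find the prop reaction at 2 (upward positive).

R_2 = 84.64 kN

Release the roller at 2. Primary structure: cantilever fixed at 1.
Deflection at 2 on the released cantilever, summing each load's contribution:
  point load 160.5 at a = 5.2: Pa²(3L − a)/(6EI) = 24448/EI
  point load 108 at a = 7.8: Pa²(3L − a)/(6EI) = 34168/EI
  clockwise couple 41 at a = 10.83: M₀a(2L − a)/(2EI) = 3368/EI
  δ_0 = 61984/EI
Flexibility coefficient — unit upward force at 2: δ_{22} = L³/(3EI) = 732.3/EI.
The prop prevents deflection at 2: R_2 = δ_0/δ_{22} = 61984/732.3 = 84.64 kN.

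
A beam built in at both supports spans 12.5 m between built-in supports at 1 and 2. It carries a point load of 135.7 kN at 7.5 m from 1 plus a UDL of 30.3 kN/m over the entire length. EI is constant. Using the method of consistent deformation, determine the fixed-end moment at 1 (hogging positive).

Take the two fixed-end moments M_1, M_2 as redundants; the released structure is the simple span 12.
On the primary (simply-supported) span, the end slopes from the loading are:
  at 1: point load 135.7 at a = 7.5: Pab(L + b)/(6LEI) = 1187/EI
  at 2: point load 135.7 at a = 7.5: Pab(L + a)/(6LEI) = 1357/EI
  at 1: UDL 30.3: wL³/(24EI) = 2466/EI
  at 2: UDL 30.3: wL³/(24EI) = 2466/EI
  θ_10 = 3653/EI,  θ_20 = 3823/EI
Flexibility coefficients: a unit moment at one end gives L/(3EI) there and L/(6EI) at the far end, so f₁₁ = f₂₂ = 4.167/EI and f₁₂ = f₂₁ = 2.083/EI.
Compatibility — zero rotation at each built-in end:
  4.167 M_1 + 2.083 M_2 = 3653
  2.083 M_1 + 4.167 M_2 = 3823
Solving the pair gives M_1 = 557.4 kN·m and M_2 = 638.8 kN·m (hogging).

M_1 = 557.4 kN·m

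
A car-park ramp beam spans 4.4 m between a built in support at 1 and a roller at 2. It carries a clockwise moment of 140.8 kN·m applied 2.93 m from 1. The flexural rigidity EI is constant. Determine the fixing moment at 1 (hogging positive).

M_1 = -46.83 kN·m

Choose R_2 as the redundant. The primary structure is the cantilever fixed at 1.
Primary-structure tip deflection at 2 by superposition:
  clockwise couple 140.8 at a = 2.93: M₀a(2L − a)/(2EI) = 1211/EI
Flexibility coefficient — unit upward force at 2: δ_{22} = L³/(3EI) = 28.39/EI.
Compatibility at 2: δ_0 − R_2·δ_{22} = 0, so R_2 = 1211/28.39 = 42.64 kN.
Moment equilibrium about 1: M_1 = Σ(load moments about 1) − R_2·L = 140.8 − 42.64×4.4 = -46.83 kN·m.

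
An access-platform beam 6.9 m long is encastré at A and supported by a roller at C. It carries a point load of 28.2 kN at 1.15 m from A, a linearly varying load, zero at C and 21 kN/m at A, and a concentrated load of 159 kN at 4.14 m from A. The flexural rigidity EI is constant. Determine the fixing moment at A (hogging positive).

Release the roller at C. Primary structure: cantilever fixed at A.
Free-end deflection of the primary structure under the applied loading (downward +):
  point load 28.2 at a = 1.15: Pa²(3L − a)/(6EI) = 121.5/EI
  triangular load, peak 21 at the fixed end: w₀L⁴/(30EI) = 1587/EI
  point load 159 at a = 4.14: Pa²(3L − a)/(6EI) = 7522/EI
  δ_0 = 9230/EI
Flexibility coefficient — unit upward force at C: δ_{CC} = L³/(3EI) = 109.5/EI.
Compatibility at C: δ_0 − R_C·δ_{CC} = 0, so R_C = 9230/109.5 = 84.29 kN.
Moment equilibrium about A: M_A = Σ(load moments about A) − R_C·L = 857.3 − 84.29×6.9 = 275.7 kN·m.

M_A = 275.7 kN·m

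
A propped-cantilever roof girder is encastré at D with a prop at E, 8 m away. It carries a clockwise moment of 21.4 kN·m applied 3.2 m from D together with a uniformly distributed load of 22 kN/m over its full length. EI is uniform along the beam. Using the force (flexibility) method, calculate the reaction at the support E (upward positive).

Take the reaction at E as the redundant and release it; the primary structure is a cantilever fixed at D.
Deflection at E on the released cantilever, summing each load's contribution:
  clockwise couple 21.4 at a = 3.2: M₀a(2L − a)/(2EI) = 438.3/EI
  UDL 22: wL⁴/(8EI) = 11264/EI
  δ_0 = 11702/EI
Flexibility coefficient — unit upward force at E: δ_{EE} = L³/(3EI) = 170.7/EI.
Compatibility at E: δ_0 − R_E·δ_{EE} = 0, so R_E = 11702/170.7 = 68.57 kN.

R_E = 68.57 kN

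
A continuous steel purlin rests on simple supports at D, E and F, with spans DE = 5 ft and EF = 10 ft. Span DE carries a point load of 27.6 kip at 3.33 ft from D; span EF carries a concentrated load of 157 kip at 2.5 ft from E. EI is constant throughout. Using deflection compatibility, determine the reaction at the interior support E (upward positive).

R_E = 190.2 kip

Take M_E as the redundant. Released structure: two simple spans DE and EF with a hinge at E.
Rotations at E on the released spans (each span's end-slope, ×1/EI):
  span DE: point load 27.6 at a = 3.33: Pab(L + a)/(6LEI) = 42.62/EI
  span EF: point load 157 at a = 2.5: Pab(L + b)/(6LEI) = 858.6/EI
  relative rotation θ_0 = (42.62 + 858.6)/EI = 901.2/EI
A unit hogging moment at E produces rotation L₁/(3EI) + L₂/(3EI) = 5/EI.
Slope continuity at E: θ_0 = M_E·5/EI, so M_E = 901.2/5 = 180.2 kip·ft (hogging).
Span DE, ΣM about D with M_E applied at E: R_E^{DE}·5 = 91.91 + 180.2, so R_E^{DE} = 54.43 kip and R_D = 27.6 − 54.43 = -26.83 kip.
Span EF, ΣM about F: R_E^{EF}·10 = 1178 + 180.2, so R_E^{EF} = 135.8 kip and R_F = 157 − 135.8 = 21.23 kip.
R_E = 54.43 + 135.8 = 190.2 kip.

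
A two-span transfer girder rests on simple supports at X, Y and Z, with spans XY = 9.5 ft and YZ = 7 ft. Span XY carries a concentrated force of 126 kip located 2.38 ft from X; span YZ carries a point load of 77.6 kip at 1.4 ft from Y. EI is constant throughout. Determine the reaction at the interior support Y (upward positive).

R_Y = 122 kip

Take M_Y as the redundant. Released structure: two simple spans XY and YZ with a hinge at Y.
Discontinuity in slope at Y on the released structure — sum the simple-span end rotations:
  span XY: point load 126 at a = 2.38: Pab(L + a)/(6LEI) = 445/EI
  span YZ: point load 77.6 at a = 1.4: Pab(L + b)/(6LEI) = 182.5/EI
  relative rotation θ_0 = (445 + 182.5)/EI = 627.5/EI
A unit hogging moment at Y produces rotation L₁/(3EI) + L₂/(3EI) = 5.5/EI.
Slope continuity at Y: θ_0 = M_Y·5.5/EI, so M_Y = 627.5/5.5 = 114.1 kip·ft (hogging).
Span XY, ΣM about X with M_Y applied at Y: R_Y^{XY}·9.5 = 299.9 + 114.1, so R_Y^{XY} = 43.58 kip and R_X = 126 − 43.58 = 82.42 kip.
Span YZ, ΣM about Z: R_Y^{YZ}·7 = 434.6 + 114.1, so R_Y^{YZ} = 78.38 kip and R_Z = 77.6 − 78.38 = -0.7793 kip.
R_Y = 43.58 + 78.38 = 122 kip.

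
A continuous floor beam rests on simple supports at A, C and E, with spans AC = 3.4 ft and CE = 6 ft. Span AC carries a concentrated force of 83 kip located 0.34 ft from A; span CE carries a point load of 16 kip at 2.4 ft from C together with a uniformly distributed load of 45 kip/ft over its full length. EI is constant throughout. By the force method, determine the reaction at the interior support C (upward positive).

R_C = 220.2 kip

Insert a hinge at C; M_C is the redundant, and each span becomes simply supported.
End slopes at the hinge C, treating each span as simply supported:
  span AC: point load 83 at a = 0.34: Pab(L + a)/(6LEI) = 15.83/EI
  span CE: point load 16 at a = 2.4: Pab(L + b)/(6LEI) = 36.86/EI
  span CE: UDL 45: wL³/(24EI) = 405/EI
  relative rotation θ_0 = (15.83 + 441.9)/EI = 457.7/EI
A unit hogging moment at C produces rotation L₁/(3EI) + L₂/(3EI) = 3.133/EI.
Compatibility: M_C·(L₁+L₂)/(3EI) = θ_0, giving M_C = 146.1 kip·ft (hogging).
Span AC, ΣM about A with M_C applied at C: R_C^{AC}·3.4 = 28.22 + 146.1, so R_C^{AC} = 51.26 kip and R_A = 83 − 51.26 = 31.74 kip.
Span CE, ΣM about E: R_C^{CE}·6 = 867.6 + 146.1, so R_C^{CE} = 168.9 kip and R_E = 286 − 168.9 = 117.1 kip.
R_C = 51.26 + 168.9 = 220.2 kip.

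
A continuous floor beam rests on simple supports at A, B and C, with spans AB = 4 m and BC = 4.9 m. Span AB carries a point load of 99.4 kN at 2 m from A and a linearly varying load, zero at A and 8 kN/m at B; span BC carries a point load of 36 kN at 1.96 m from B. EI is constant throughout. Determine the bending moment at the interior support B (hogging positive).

M_B = 55.99 kN·m

Take M_B as the redundant. Released structure: two simple spans AB and BC with a hinge at B.
Rotations at B on the released spans (each span's end-slope, ×1/EI):
  span AB: point load 99.4 at a = 2: Pab(L + a)/(6LEI) = 99.4/EI
  span AB: triangular load, peak 8: w₀L³/(45EI) = 11.38/EI
  span BC: point load 36 at a = 1.96: Pab(L + b)/(6LEI) = 55.32/EI
  relative rotation θ_0 = (110.8 + 55.32)/EI = 166.1/EI
A unit hogging moment at B produces rotation L₁/(3EI) + L₂/(3EI) = 2.967/EI.
Compatibility: M_B·(L₁+L₂)/(3EI) = θ_0, giving M_B = 55.99 kN·m (hogging).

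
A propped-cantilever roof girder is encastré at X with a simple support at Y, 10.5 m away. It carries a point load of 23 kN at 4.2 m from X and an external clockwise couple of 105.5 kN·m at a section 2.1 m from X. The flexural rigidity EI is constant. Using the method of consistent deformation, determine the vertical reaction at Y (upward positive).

R_Y = 10.21 kN

Remove the prop at Y; the released (primary) structure is a cantilever built in at X.
Deflection at Y on the released cantilever, summing each load's contribution:
  point load 23 at a = 4.2: Pa²(3L − a)/(6EI) = 1846/EI
  clockwise couple 105.5 at a = 2.1: M₀a(2L − a)/(2EI) = 2094/EI
  δ_0 = 3940/EI
Tip deflection under a unit load at Y: L³/(3EI) = 385.9/EI.
Compatibility at Y: δ_0 − R_Y·δ_{YY} = 0, so R_Y = 3940/385.9 = 10.21 kN.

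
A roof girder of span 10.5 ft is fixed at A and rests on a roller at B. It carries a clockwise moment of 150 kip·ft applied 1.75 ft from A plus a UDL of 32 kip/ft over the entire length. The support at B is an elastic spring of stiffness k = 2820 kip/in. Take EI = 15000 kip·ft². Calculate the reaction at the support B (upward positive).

Take the reaction at B as the redundant and release it; the primary structure is a cantilever fixed at A.
Primary-structure tip deflection at B by superposition:
  clockwise couple 150 at a = 1.75: M₀a(2L − a)/(2EI) = 2527/EI
  UDL 32: wL⁴/(8EI) = 48620/EI
  δ_0 = 51147/EI
Tip deflection under a unit load at B: L³/(3EI) = 385.9/EI.
With EI = 15000 kip·ft²: δ_0 = 3.4098 ft and δ_{BB} = 0.025725 ft/kip.
Compatibility — the spring shortens by R_B/k under the reaction it provides: δ_0 − R_B·δ_{BB} = R_B/k. With 1/k = 1/(2820×12) ft/kip = 0.00003 ft/kip, R_B = δ_0 / (δ_{BB} + 1/k) = 3.4098 / (0.025725 + 0.00003) = 132.4 kip.

R_B = 132.4 kip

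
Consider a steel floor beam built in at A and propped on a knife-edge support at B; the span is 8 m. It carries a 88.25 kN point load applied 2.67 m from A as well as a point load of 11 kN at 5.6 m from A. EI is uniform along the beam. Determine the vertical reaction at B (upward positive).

Choose R_B as the redundant. The primary structure is the cantilever fixed at A.
Free-end deflection of the primary structure under the applied loading (downward +):
  point load 88.25 at a = 2.67: Pa²(3L − a)/(6EI) = 2237/EI
  point load 11 at a = 5.6: Pa²(3L − a)/(6EI) = 1058/EI
  δ_0 = 3294/EI
Tip deflection under a unit load at B: L³/(3EI) = 170.7/EI.
The prop prevents deflection at B: R_B = δ_0/δ_{BB} = 3294/170.7 = 19.3 kN.

R_B = 19.3 kN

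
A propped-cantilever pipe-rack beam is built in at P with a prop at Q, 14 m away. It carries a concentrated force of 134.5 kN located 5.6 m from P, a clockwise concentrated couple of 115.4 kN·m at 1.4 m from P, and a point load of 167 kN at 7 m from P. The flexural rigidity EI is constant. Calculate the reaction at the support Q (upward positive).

R_Q = 82.51 kN

Choose R_Q as the redundant. The primary structure is the cantilever fixed at P.
Downward deflection at the released point Q due to the loads:
  point load 134.5 at a = 5.6: Pa²(3L − a)/(6EI) = 25589/EI
  clockwise couple 115.4 at a = 1.4: M₀a(2L − a)/(2EI) = 2149/EI
  point load 167 at a = 7: Pa²(3L − a)/(6EI) = 47734/EI
  δ_0 = 75472/EI
Tip deflection under a unit load at Q: L³/(3EI) = 914.7/EI.
Compatibility at Q: δ_0 − R_Q·δ_{QQ} = 0, so R_Q = 75472/914.7 = 82.51 kN.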